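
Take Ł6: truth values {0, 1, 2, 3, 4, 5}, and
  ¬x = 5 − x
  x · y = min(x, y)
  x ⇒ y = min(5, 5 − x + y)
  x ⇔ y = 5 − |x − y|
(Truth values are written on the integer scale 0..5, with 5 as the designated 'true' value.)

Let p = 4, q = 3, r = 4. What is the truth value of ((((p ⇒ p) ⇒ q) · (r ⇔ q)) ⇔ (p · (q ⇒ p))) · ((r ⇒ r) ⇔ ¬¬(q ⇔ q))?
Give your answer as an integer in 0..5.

4

p ⇒ p = 4 ⇒ 4 = 5
(p ⇒ p) ⇒ q = 5 ⇒ 3 = 3
r ⇔ q = 4 ⇔ 3 = 4
((p ⇒ p) ⇒ q) · (r ⇔ q) = 3 · 4 = 3
q ⇒ p = 3 ⇒ 4 = 5
p · (q ⇒ p) = 4 · 5 = 4
(((p ⇒ p) ⇒ q) · (r ⇔ q)) ⇔ (p · (q ⇒ p)) = 3 ⇔ 4 = 4
r ⇒ r = 4 ⇒ 4 = 5
q ⇔ q = 3 ⇔ 3 = 5
¬(q ⇔ q) = ¬5 = 0
¬¬(q ⇔ q) = ¬0 = 5
(r ⇒ r) ⇔ ¬¬(q ⇔ q) = 5 ⇔ 5 = 5
((((p ⇒ p) ⇒ q) · (r ⇔ q)) ⇔ (p · (q ⇒ p))) · ((r ⇒ r) ⇔ ¬¬(q ⇔ q)) = 4 · 5 = 4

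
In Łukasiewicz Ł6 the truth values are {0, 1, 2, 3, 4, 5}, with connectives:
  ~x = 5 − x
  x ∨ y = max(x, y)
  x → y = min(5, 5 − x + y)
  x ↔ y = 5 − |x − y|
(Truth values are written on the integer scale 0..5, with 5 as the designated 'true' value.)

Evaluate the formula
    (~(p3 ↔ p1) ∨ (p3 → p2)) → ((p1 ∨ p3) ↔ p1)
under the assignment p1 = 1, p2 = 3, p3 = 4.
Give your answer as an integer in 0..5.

3

p3 ↔ p1 = 4 ↔ 1 = 2
~(p3 ↔ p1) = ~2 = 3
p3 → p2 = 4 → 3 = 4
~(p3 ↔ p1) ∨ (p3 → p2) = 3 ∨ 4 = 4
p1 ∨ p3 = 1 ∨ 4 = 4
(p1 ∨ p3) ↔ p1 = 4 ↔ 1 = 2
(~(p3 ↔ p1) ∨ (p3 → p2)) → ((p1 ∨ p3) ↔ p1) = 4 → 2 = 3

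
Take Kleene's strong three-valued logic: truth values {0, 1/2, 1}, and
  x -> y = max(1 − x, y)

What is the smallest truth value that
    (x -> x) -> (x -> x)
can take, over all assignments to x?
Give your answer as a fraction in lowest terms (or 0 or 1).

Take x = 1/2:
x -> x = 1/2 -> 1/2 = 1/2
x -> x = 1/2 -> 1/2 = 1/2
(x -> x) -> (x -> x) = 1/2 -> 1/2 = 1/2
No assignment yields a value below 1/2, so this is the minimum.

1/2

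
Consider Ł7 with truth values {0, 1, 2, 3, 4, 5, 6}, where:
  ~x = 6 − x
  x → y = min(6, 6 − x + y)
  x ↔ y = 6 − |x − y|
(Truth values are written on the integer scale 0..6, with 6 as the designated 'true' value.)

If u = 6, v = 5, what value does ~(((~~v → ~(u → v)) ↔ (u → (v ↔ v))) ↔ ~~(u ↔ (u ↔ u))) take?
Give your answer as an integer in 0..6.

~v = ~5 = 1
~~v = ~1 = 5
u → v = 6 → 5 = 5
~(u → v) = ~5 = 1
~~v → ~(u → v) = 5 → 1 = 2
v ↔ v = 5 ↔ 5 = 6
u → (v ↔ v) = 6 → 6 = 6
(~~v → ~(u → v)) ↔ (u → (v ↔ v)) = 2 ↔ 6 = 2
u ↔ u = 6 ↔ 6 = 6
u ↔ (u ↔ u) = 6 ↔ 6 = 6
~(u ↔ (u ↔ u)) = ~6 = 0
~~(u ↔ (u ↔ u)) = ~0 = 6
((~~v → ~(u → v)) ↔ (u → (v ↔ v))) ↔ ~~(u ↔ (u ↔ u)) = 2 ↔ 6 = 2
~(((~~v → ~(u → v)) ↔ (u → (v ↔ v))) ↔ ~~(u ↔ (u ↔ u))) = ~2 = 4

4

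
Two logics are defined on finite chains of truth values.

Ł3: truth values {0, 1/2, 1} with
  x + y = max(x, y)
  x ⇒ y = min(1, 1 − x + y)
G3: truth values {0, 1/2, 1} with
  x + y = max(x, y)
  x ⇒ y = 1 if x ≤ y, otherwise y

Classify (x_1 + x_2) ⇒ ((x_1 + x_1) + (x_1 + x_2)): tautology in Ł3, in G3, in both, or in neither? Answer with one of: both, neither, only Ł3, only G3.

In Ł3: every assignment gives 1 — tautology.
In G3: every assignment gives 1 — tautology.

both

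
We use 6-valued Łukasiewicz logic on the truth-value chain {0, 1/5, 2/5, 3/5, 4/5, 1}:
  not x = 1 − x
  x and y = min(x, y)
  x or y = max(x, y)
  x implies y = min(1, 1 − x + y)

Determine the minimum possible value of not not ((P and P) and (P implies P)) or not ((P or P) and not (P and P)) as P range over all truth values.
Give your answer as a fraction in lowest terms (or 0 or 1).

3/5

Take P = 2/5:
P and P = 2/5 and 2/5 = 2/5
P implies P = 2/5 implies 2/5 = 1
(P and P) and (P implies P) = 2/5 and 1 = 2/5
not ((P and P) and (P implies P)) = not 2/5 = 3/5
not not ((P and P) and (P implies P)) = not 3/5 = 2/5
P or P = 2/5 or 2/5 = 2/5
P and P = 2/5 and 2/5 = 2/5
not (P and P) = not 2/5 = 3/5
(P or P) and not (P and P) = 2/5 and 3/5 = 2/5
not ((P or P) and not (P and P)) = not 2/5 = 3/5
not not ((P and P) and (P implies P)) or not ((P or P) and not (P and P)) = 2/5 or 3/5 = 3/5
No assignment yields a value below 3/5, so this is the minimum.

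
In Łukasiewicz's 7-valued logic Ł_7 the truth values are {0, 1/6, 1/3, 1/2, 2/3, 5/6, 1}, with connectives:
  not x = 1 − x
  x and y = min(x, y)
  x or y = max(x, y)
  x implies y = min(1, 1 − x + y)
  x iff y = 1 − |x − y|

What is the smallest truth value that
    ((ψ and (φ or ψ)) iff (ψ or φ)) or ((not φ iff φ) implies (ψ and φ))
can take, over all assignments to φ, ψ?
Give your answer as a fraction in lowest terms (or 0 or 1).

Take φ = 2/3, ψ = 0:
φ or ψ = 2/3 or 0 = 2/3
ψ and (φ or ψ) = 0 and 2/3 = 0
ψ or φ = 0 or 2/3 = 2/3
(ψ and (φ or ψ)) iff (ψ or φ) = 0 iff 2/3 = 1/3
not φ = not 2/3 = 1/3
not φ iff φ = 1/3 iff 2/3 = 2/3
ψ and φ = 0 and 2/3 = 0
(not φ iff φ) implies (ψ and φ) = 2/3 implies 0 = 1/3
((ψ and (φ or ψ)) iff (ψ or φ)) or ((not φ iff φ) implies (ψ and φ)) = 1/3 or 1/3 = 1/3
No assignment yields a value below 1/3, so this is the minimum.

1/3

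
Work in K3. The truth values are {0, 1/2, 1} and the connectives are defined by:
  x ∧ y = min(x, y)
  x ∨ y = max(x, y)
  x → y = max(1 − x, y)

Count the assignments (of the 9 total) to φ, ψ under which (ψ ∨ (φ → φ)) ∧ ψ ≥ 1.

3

φ = 0, ψ = 0 ↦ 0  <
φ = 0, ψ = 1/2 ↦ 1/2  <
φ = 0, ψ = 1 ↦ 1  ≥
φ = 1/2, ψ = 0 ↦ 0  <
φ = 1/2, ψ = 1/2 ↦ 1/2  <
φ = 1/2, ψ = 1 ↦ 1  ≥
φ = 1, ψ = 0 ↦ 0  <
φ = 1, ψ = 1/2 ↦ 1/2  <
φ = 1, ψ = 1 ↦ 1  ≥
So 3 of the 9 assignments meet the threshold.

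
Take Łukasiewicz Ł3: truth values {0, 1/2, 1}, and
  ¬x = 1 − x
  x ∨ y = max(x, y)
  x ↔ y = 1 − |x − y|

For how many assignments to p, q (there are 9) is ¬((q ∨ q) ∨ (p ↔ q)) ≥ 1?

1

p = 0, q = 0 ↦ 0  <
p = 0, q = 1/2 ↦ 1/2  <
p = 0, q = 1 ↦ 0  <
p = 1/2, q = 0 ↦ 1/2  <
p = 1/2, q = 1/2 ↦ 0  <
p = 1/2, q = 1 ↦ 0  <
p = 1, q = 0 ↦ 1  ≥
p = 1, q = 1/2 ↦ 1/2  <
p = 1, q = 1 ↦ 0  <
So 1 of the 9 assignments meets the threshold.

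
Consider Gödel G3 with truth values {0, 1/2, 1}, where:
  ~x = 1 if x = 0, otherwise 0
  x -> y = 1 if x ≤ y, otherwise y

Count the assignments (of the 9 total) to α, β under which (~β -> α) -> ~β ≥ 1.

α = 0, β = 0 ↦ 1  ≥
α = 0, β = 1/2 ↦ 0  <
α = 0, β = 1 ↦ 0  <
α = 1/2, β = 0 ↦ 1  ≥
α = 1/2, β = 1/2 ↦ 0  <
α = 1/2, β = 1 ↦ 0  <
α = 1, β = 0 ↦ 1  ≥
α = 1, β = 1/2 ↦ 0  <
α = 1, β = 1 ↦ 0  <
So 3 of the 9 assignments meet the threshold.

3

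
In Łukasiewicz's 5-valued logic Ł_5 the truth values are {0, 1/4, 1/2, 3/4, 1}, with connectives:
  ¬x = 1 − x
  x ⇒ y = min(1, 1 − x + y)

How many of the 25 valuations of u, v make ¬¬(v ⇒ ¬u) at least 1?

15

value 1: 15 assignments (counts)
value 3/4: 4 assignments
value 1/2: 3 assignments
value 1/4: 2 assignments
value 0: 1 assignment
So 15 of the 25 assignments meet the threshold.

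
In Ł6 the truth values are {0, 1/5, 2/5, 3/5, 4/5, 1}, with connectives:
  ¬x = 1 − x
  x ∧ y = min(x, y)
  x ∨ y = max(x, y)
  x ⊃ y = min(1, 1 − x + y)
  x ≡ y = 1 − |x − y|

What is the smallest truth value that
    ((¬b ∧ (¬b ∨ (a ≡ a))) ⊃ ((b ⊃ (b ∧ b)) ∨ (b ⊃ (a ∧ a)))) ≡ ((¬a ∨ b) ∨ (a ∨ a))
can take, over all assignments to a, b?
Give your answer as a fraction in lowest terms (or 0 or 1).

3/5

Take a = 2/5, b = 0:
¬b = ¬0 = 1
¬b = ¬0 = 1
a ≡ a = 2/5 ≡ 2/5 = 1
¬b ∨ (a ≡ a) = 1 ∨ 1 = 1
¬b ∧ (¬b ∨ (a ≡ a)) = 1 ∧ 1 = 1
b ∧ b = 0 ∧ 0 = 0
b ⊃ (b ∧ b) = 0 ⊃ 0 = 1
a ∧ a = 2/5 ∧ 2/5 = 2/5
b ⊃ (a ∧ a) = 0 ⊃ 2/5 = 1
(b ⊃ (b ∧ b)) ∨ (b ⊃ (a ∧ a)) = 1 ∨ 1 = 1
(¬b ∧ (¬b ∨ (a ≡ a))) ⊃ ((b ⊃ (b ∧ b)) ∨ (b ⊃ (a ∧ a))) = 1 ⊃ 1 = 1
¬a = ¬2/5 = 3/5
¬a ∨ b = 3/5 ∨ 0 = 3/5
a ∨ a = 2/5 ∨ 2/5 = 2/5
(¬a ∨ b) ∨ (a ∨ a) = 3/5 ∨ 2/5 = 3/5
((¬b ∧ (¬b ∨ (a ≡ a))) ⊃ ((b ⊃ (b ∧ b)) ∨ (b ⊃ (a ∧ a)))) ≡ ((¬a ∨ b) ∨ (a ∨ a)) = 1 ≡ 3/5 = 3/5
No assignment yields a value below 3/5, so this is the minimum.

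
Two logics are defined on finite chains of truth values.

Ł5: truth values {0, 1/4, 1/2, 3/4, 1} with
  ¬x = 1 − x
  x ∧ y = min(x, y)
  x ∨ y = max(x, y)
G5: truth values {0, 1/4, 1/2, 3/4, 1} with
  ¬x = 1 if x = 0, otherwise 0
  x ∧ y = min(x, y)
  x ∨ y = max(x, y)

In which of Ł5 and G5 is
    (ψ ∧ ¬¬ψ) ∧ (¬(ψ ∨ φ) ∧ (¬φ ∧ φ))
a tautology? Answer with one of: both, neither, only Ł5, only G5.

neither

In Ł5: at φ = 0, ψ = 0 the value is 0 — not a tautology.
In G5: at φ = 0, ψ = 0 the value is 0 — not a tautology.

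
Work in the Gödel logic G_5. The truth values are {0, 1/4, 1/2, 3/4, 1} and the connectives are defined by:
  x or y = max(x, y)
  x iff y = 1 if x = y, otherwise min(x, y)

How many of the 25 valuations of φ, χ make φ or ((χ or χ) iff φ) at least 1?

9

value 1: 9 assignments (counts)
value 3/4: 4 assignments
value 1/2: 4 assignments
value 1/4: 4 assignments
value 0: 4 assignments
So 9 of the 25 assignments meet the threshold.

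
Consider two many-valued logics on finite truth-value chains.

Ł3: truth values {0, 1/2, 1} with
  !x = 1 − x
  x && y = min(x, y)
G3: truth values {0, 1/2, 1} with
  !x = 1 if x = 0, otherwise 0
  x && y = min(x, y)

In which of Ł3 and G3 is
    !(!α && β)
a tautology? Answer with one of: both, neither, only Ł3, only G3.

In Ł3: at α = 0, β = 1/2 the value is 1/2 — not a tautology.
In G3: at α = 0, β = 1/2 the value is 0 — not a tautology.

neither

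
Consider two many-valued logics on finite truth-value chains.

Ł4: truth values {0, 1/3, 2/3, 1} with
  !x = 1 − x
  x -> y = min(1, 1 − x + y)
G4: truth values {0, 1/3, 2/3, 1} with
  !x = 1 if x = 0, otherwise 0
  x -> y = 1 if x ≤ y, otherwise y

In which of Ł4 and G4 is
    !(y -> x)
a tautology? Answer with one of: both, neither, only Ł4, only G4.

In Ł4: at x = 0, y = 0 the value is 0 — not a tautology.
In G4: at x = 0, y = 0 the value is 0 — not a tautology.

neither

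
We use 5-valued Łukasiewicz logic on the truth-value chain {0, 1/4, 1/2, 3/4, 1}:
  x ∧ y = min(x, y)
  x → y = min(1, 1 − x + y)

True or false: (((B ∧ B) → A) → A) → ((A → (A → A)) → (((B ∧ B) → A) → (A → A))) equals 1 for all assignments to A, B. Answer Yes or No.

Yes

At A = 1/4, B = 3/4, for instance:
B ∧ B = 3/4 ∧ 3/4 = 3/4
(B ∧ B) → A = 3/4 → 1/4 = 1/2
((B ∧ B) → A) → A = 1/2 → 1/4 = 3/4
A → A = 1/4 → 1/4 = 1
A → (A → A) = 1/4 → 1 = 1
((B ∧ B) → A) → (A → A) = 1/2 → 1 = 1
(A → (A → A)) → (((B ∧ B) → A) → (A → A)) = 1 → 1 = 1
(((B ∧ B) → A) → A) → ((A → (A → A)) → (((B ∧ B) → A) → (A → A))) = 3/4 → 1 = 1
and checking the remaining 24 assignments likewise gives ≥ 1 in every case.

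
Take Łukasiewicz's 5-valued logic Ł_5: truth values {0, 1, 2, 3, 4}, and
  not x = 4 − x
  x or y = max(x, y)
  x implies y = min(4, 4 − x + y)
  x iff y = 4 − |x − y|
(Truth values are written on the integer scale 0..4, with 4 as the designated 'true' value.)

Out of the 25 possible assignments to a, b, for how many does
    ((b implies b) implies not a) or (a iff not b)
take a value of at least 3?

value 4: 9 assignments (counts)
value 3: 9 assignments (counts)
value 2: 4 assignments
value 1: 2 assignments
value 0: 1 assignment
So 18 of the 25 assignments meet the threshold.

18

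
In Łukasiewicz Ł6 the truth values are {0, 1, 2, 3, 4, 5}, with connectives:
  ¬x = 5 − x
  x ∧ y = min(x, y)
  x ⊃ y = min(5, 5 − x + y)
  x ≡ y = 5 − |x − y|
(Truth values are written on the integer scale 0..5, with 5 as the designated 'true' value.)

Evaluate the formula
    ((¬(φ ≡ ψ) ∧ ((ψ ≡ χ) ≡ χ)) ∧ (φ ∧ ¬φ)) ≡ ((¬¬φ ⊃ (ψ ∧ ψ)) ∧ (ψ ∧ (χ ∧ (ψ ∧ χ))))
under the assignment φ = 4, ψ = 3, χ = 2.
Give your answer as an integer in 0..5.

φ ≡ ψ = 4 ≡ 3 = 4
¬(φ ≡ ψ) = ¬4 = 1
ψ ≡ χ = 3 ≡ 2 = 4
(ψ ≡ χ) ≡ χ = 4 ≡ 2 = 3
¬(φ ≡ ψ) ∧ ((ψ ≡ χ) ≡ χ) = 1 ∧ 3 = 1
¬φ = ¬4 = 1
φ ∧ ¬φ = 4 ∧ 1 = 1
(¬(φ ≡ ψ) ∧ ((ψ ≡ χ) ≡ χ)) ∧ (φ ∧ ¬φ) = 1 ∧ 1 = 1
¬φ = ¬4 = 1
¬¬φ = ¬1 = 4
ψ ∧ ψ = 3 ∧ 3 = 3
¬¬φ ⊃ (ψ ∧ ψ) = 4 ⊃ 3 = 4
ψ ∧ χ = 3 ∧ 2 = 2
χ ∧ (ψ ∧ χ) = 2 ∧ 2 = 2
ψ ∧ (χ ∧ (ψ ∧ χ)) = 3 ∧ 2 = 2
(¬¬φ ⊃ (ψ ∧ ψ)) ∧ (ψ ∧ (χ ∧ (ψ ∧ χ))) = 4 ∧ 2 = 2
((¬(φ ≡ ψ) ∧ ((ψ ≡ χ) ≡ χ)) ∧ (φ ∧ ¬φ)) ≡ ((¬¬φ ⊃ (ψ ∧ ψ)) ∧ (ψ ∧ (χ ∧ (ψ ∧ χ)))) = 1 ≡ 2 = 4

4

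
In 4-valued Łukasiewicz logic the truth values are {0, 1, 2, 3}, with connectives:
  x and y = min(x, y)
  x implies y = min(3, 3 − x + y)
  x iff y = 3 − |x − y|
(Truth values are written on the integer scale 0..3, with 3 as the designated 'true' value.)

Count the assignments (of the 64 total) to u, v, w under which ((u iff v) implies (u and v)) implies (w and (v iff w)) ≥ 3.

value 3: 23 assignments (counts)
value 2: 18 assignments
value 1: 15 assignments
value 0: 8 assignments
So 23 of the 64 assignments meet the threshold.

23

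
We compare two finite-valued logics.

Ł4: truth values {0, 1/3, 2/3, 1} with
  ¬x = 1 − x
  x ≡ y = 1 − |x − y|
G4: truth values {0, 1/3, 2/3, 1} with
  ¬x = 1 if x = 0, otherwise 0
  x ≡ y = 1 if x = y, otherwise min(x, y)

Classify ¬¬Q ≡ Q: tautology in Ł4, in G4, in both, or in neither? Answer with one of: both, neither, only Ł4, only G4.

only Ł4

In Ł4: every assignment gives 1 — tautology.
In G4: at Q = 1/3 the value is 1/3 — not a tautology.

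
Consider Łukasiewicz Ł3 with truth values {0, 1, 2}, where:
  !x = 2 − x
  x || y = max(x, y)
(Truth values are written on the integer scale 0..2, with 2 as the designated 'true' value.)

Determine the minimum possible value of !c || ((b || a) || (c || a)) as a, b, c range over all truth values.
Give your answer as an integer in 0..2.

1

Take a = 0, b = 0, c = 1:
!c = !1 = 1
b || a = 0 || 0 = 0
c || a = 1 || 0 = 1
(b || a) || (c || a) = 0 || 1 = 1
!c || ((b || a) || (c || a)) = 1 || 1 = 1
No assignment yields a value below 1, so this is the minimum.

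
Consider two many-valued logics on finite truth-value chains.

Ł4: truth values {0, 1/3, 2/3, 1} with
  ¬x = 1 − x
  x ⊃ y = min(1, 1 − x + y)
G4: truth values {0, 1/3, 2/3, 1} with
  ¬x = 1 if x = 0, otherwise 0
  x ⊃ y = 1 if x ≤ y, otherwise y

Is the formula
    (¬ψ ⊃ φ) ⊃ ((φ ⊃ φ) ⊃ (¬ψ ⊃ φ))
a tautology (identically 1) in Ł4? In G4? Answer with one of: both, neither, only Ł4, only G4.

both

In Ł4: every assignment gives 1 — tautology.
In G4: every assignment gives 1 — tautology.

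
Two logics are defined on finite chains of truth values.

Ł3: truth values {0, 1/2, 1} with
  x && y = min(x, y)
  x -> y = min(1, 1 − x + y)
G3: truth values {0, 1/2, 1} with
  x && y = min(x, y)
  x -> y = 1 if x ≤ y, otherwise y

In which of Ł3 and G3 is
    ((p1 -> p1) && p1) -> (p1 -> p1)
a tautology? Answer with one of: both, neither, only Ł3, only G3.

both

In Ł3: every assignment gives 1 — tautology.
In G3: every assignment gives 1 — tautology.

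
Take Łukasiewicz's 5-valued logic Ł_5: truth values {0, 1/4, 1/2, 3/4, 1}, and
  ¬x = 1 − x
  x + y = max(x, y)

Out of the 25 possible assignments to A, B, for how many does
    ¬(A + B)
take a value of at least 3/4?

4

value 1: 1 assignment (counts)
value 3/4: 3 assignments (counts)
value 1/2: 5 assignments
value 1/4: 7 assignments
value 0: 9 assignments
So 4 of the 25 assignments meet the threshold.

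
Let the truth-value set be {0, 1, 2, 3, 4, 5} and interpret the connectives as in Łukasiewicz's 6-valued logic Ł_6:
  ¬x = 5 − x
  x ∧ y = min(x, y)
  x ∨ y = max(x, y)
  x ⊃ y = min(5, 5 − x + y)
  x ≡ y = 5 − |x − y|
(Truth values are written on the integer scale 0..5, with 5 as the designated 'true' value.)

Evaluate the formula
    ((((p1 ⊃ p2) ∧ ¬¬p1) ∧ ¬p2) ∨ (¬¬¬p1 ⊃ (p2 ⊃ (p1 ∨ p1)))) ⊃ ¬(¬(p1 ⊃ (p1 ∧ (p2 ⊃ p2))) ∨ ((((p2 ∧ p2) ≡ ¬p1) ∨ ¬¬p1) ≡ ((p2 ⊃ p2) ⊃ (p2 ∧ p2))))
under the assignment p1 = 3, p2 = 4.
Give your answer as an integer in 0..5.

p1 ⊃ p2 = 3 ⊃ 4 = 5
¬p1 = ¬3 = 2
¬¬p1 = ¬2 = 3
(p1 ⊃ p2) ∧ ¬¬p1 = 5 ∧ 3 = 3
¬p2 = ¬4 = 1
((p1 ⊃ p2) ∧ ¬¬p1) ∧ ¬p2 = 3 ∧ 1 = 1
¬p1 = ¬3 = 2
¬¬p1 = ¬2 = 3
¬¬¬p1 = ¬3 = 2
p1 ∨ p1 = 3 ∨ 3 = 3
p2 ⊃ (p1 ∨ p1) = 4 ⊃ 3 = 4
¬¬¬p1 ⊃ (p2 ⊃ (p1 ∨ p1)) = 2 ⊃ 4 = 5
(((p1 ⊃ p2) ∧ ¬¬p1) ∧ ¬p2) ∨ (¬¬¬p1 ⊃ (p2 ⊃ (p1 ∨ p1))) = 1 ∨ 5 = 5
p2 ⊃ p2 = 4 ⊃ 4 = 5
p1 ∧ (p2 ⊃ p2) = 3 ∧ 5 = 3
p1 ⊃ (p1 ∧ (p2 ⊃ p2)) = 3 ⊃ 3 = 5
¬(p1 ⊃ (p1 ∧ (p2 ⊃ p2))) = ¬5 = 0
p2 ∧ p2 = 4 ∧ 4 = 4
¬p1 = ¬3 = 2
(p2 ∧ p2) ≡ ¬p1 = 4 ≡ 2 = 3
¬p1 = ¬3 = 2
¬¬p1 = ¬2 = 3
((p2 ∧ p2) ≡ ¬p1) ∨ ¬¬p1 = 3 ∨ 3 = 3
p2 ⊃ p2 = 4 ⊃ 4 = 5
p2 ∧ p2 = 4 ∧ 4 = 4
(p2 ⊃ p2) ⊃ (p2 ∧ p2) = 5 ⊃ 4 = 4
(((p2 ∧ p2) ≡ ¬p1) ∨ ¬¬p1) ≡ ((p2 ⊃ p2) ⊃ (p2 ∧ p2)) = 3 ≡ 4 = 4
¬(p1 ⊃ (p1 ∧ (p2 ⊃ p2))) ∨ ((((p2 ∧ p2) ≡ ¬p1) ∨ ¬¬p1) ≡ ((p2 ⊃ p2) ⊃ (p2 ∧ p2))) = 0 ∨ 4 = 4
¬(¬(p1 ⊃ (p1 ∧ (p2 ⊃ p2))) ∨ ((((p2 ∧ p2) ≡ ¬p1) ∨ ¬¬p1) ≡ ((p2 ⊃ p2) ⊃ (p2 ∧ p2)))) = ¬4 = 1
((((p1 ⊃ p2) ∧ ¬¬p1) ∧ ¬p2) ∨ (¬¬¬p1 ⊃ (p2 ⊃ (p1 ∨ p1)))) ⊃ ¬(¬(p1 ⊃ (p1 ∧ (p2 ⊃ p2))) ∨ ((((p2 ∧ p2) ≡ ¬p1) ∨ ¬¬p1) ≡ ((p2 ⊃ p2) ⊃ (p2 ∧ p2)))) = 5 ⊃ 1 = 1

1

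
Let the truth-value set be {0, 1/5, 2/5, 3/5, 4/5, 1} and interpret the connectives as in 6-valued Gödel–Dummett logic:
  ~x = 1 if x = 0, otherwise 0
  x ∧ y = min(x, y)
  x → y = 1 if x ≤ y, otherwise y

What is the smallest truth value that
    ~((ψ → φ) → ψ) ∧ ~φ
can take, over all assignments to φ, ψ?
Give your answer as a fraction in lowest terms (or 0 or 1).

0

Take φ = 0, ψ = 1/5:
ψ → φ = 1/5 → 0 = 0
(ψ → φ) → ψ = 0 → 1/5 = 1
~((ψ → φ) → ψ) = ~1 = 0
~φ = ~0 = 1
~((ψ → φ) → ψ) ∧ ~φ = 0 ∧ 1 = 0
No assignment yields a value below 0, so this is the minimum.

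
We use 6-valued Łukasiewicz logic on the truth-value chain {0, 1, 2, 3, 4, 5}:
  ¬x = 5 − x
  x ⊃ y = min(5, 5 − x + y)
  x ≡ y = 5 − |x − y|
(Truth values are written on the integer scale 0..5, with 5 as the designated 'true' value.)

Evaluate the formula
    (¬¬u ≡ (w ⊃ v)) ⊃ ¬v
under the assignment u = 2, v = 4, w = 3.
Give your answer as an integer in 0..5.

¬u = ¬2 = 3
¬¬u = ¬3 = 2
w ⊃ v = 3 ⊃ 4 = 5
¬¬u ≡ (w ⊃ v) = 2 ≡ 5 = 2
¬v = ¬4 = 1
(¬¬u ≡ (w ⊃ v)) ⊃ ¬v = 2 ⊃ 1 = 4

4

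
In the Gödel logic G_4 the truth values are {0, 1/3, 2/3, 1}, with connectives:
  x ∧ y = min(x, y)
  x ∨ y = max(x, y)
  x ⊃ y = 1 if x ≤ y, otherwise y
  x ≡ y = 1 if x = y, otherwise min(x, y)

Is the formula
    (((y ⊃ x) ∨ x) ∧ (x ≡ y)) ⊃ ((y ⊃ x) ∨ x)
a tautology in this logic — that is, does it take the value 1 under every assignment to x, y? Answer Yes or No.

Yes

x = 0, y = 0 ↦ 1
x = 0, y = 1/3 ↦ 1
x = 0, y = 2/3 ↦ 1
x = 0, y = 1 ↦ 1
x = 1/3, y = 0 ↦ 1
x = 1/3, y = 1/3 ↦ 1
x = 1/3, y = 2/3 ↦ 1
x = 1/3, y = 1 ↦ 1
x = 2/3, y = 0 ↦ 1
x = 2/3, y = 1/3 ↦ 1
x = 2/3, y = 2/3 ↦ 1
x = 2/3, y = 1 ↦ 1
x = 1, y = 0 ↦ 1
x = 1, y = 1/3 ↦ 1
x = 1, y = 2/3 ↦ 1
x = 1, y = 1 ↦ 1
Every assignment gives a value ≥ 1.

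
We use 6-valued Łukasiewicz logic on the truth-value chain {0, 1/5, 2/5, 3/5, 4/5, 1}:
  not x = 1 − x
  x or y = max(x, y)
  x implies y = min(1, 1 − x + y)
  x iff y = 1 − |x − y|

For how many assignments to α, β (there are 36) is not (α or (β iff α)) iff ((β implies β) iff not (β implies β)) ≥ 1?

11

value 1: 11 assignments (counts)
value 4/5: 12 assignments
value 3/5: 7 assignments
value 2/5: 3 assignments
value 1/5: 2 assignments
value 0: 1 assignment
So 11 of the 36 assignments meet the threshold.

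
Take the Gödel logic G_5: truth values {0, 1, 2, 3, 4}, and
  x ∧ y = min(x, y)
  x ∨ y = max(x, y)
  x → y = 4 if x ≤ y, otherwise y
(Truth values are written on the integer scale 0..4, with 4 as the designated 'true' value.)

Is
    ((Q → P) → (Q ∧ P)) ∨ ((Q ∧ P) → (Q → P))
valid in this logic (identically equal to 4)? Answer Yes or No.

At P = 2, Q = 4, for instance:
Q → P = 4 → 2 = 2
Q ∧ P = 4 ∧ 2 = 2
(Q → P) → (Q ∧ P) = 2 → 2 = 4
(Q ∧ P) → (Q → P) = 2 → 2 = 4
((Q → P) → (Q ∧ P)) ∨ ((Q ∧ P) → (Q → P)) = 4 ∨ 4 = 4
and checking the remaining 24 assignments likewise gives ≥ 4 in every case.

Yes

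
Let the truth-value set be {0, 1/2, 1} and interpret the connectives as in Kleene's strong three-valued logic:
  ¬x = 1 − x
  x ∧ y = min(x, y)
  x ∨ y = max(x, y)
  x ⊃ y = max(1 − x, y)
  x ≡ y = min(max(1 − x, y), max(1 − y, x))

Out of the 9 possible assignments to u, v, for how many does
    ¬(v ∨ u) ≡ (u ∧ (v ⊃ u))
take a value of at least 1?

u = 0, v = 0 ↦ 0  <
u = 0, v = 1/2 ↦ 1/2  <
u = 0, v = 1 ↦ 1  ≥
u = 1/2, v = 0 ↦ 1/2  <
u = 1/2, v = 1/2 ↦ 1/2  <
u = 1/2, v = 1 ↦ 1/2  <
u = 1, v = 0 ↦ 0  <
u = 1, v = 1/2 ↦ 0  <
u = 1, v = 1 ↦ 0  <
So 1 of the 9 assignments meets the threshold.

1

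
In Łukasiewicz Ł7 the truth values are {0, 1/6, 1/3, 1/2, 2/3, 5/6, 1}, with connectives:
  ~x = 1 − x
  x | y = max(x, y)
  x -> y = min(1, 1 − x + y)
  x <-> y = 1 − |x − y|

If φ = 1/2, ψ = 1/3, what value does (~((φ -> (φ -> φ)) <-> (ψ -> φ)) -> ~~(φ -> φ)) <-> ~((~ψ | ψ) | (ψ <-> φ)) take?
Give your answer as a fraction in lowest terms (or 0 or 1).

1/6

φ -> φ = 1/2 -> 1/2 = 1
φ -> (φ -> φ) = 1/2 -> 1 = 1
ψ -> φ = 1/3 -> 1/2 = 1
(φ -> (φ -> φ)) <-> (ψ -> φ) = 1 <-> 1 = 1
~((φ -> (φ -> φ)) <-> (ψ -> φ)) = ~1 = 0
φ -> φ = 1/2 -> 1/2 = 1
~(φ -> φ) = ~1 = 0
~~(φ -> φ) = ~0 = 1
~((φ -> (φ -> φ)) <-> (ψ -> φ)) -> ~~(φ -> φ) = 0 -> 1 = 1
~ψ = ~1/3 = 2/3
~ψ | ψ = 2/3 | 1/3 = 2/3
ψ <-> φ = 1/3 <-> 1/2 = 5/6
(~ψ | ψ) | (ψ <-> φ) = 2/3 | 5/6 = 5/6
~((~ψ | ψ) | (ψ <-> φ)) = ~5/6 = 1/6
(~((φ -> (φ -> φ)) <-> (ψ -> φ)) -> ~~(φ -> φ)) <-> ~((~ψ | ψ) | (ψ <-> φ)) = 1 <-> 1/6 = 1/6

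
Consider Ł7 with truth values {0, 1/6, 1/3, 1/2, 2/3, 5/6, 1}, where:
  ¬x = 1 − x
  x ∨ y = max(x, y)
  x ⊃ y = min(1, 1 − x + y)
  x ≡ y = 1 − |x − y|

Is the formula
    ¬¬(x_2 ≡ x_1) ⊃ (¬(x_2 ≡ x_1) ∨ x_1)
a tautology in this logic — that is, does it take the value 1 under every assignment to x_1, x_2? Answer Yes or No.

No

Counterexample: take x_1 = 0, x_2 = 0.
x_2 ≡ x_1 = 0 ≡ 0 = 1
¬(x_2 ≡ x_1) = ¬1 = 0
¬¬(x_2 ≡ x_1) = ¬0 = 1
x_2 ≡ x_1 = 0 ≡ 0 = 1
¬(x_2 ≡ x_1) = ¬1 = 0
¬(x_2 ≡ x_1) ∨ x_1 = 0 ∨ 0 = 0
¬¬(x_2 ≡ x_1) ⊃ (¬(x_2 ≡ x_1) ∨ x_1) = 1 ⊃ 0 = 0
This gives 0 ≠ 1.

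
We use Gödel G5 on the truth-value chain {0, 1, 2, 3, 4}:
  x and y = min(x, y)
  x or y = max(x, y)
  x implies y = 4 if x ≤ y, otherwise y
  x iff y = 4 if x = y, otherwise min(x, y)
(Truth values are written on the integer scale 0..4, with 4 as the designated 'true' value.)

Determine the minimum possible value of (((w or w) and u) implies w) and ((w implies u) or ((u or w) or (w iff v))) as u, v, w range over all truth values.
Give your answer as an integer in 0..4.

1

Take u = 0, v = 0, w = 1:
w or w = 1 or 1 = 1
(w or w) and u = 1 and 0 = 0
((w or w) and u) implies w = 0 implies 1 = 4
w implies u = 1 implies 0 = 0
u or w = 0 or 1 = 1
w iff v = 1 iff 0 = 0
(u or w) or (w iff v) = 1 or 0 = 1
(w implies u) or ((u or w) or (w iff v)) = 0 or 1 = 1
(((w or w) and u) implies w) and ((w implies u) or ((u or w) or (w iff v))) = 4 and 1 = 1
No assignment yields a value below 1, so this is the minimum.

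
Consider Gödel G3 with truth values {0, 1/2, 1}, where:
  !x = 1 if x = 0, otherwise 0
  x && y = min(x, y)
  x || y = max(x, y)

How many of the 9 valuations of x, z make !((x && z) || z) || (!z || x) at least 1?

5

x = 0, z = 0 ↦ 1  ≥
x = 0, z = 1/2 ↦ 0  <
x = 0, z = 1 ↦ 0  <
x = 1/2, z = 0 ↦ 1  ≥
x = 1/2, z = 1/2 ↦ 1/2  <
x = 1/2, z = 1 ↦ 1/2  <
x = 1, z = 0 ↦ 1  ≥
x = 1, z = 1/2 ↦ 1  ≥
x = 1, z = 1 ↦ 1  ≥
So 5 of the 9 assignments meet the threshold.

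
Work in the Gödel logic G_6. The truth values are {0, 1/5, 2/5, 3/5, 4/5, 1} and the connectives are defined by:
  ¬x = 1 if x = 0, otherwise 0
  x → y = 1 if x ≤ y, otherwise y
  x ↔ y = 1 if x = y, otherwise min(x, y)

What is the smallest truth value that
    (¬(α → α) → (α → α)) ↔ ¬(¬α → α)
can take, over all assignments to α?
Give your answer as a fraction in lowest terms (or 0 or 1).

Take α = 1/5:
α → α = 1/5 → 1/5 = 1
¬(α → α) = ¬1 = 0
α → α = 1/5 → 1/5 = 1
¬(α → α) → (α → α) = 0 → 1 = 1
¬α = ¬1/5 = 0
¬α → α = 0 → 1/5 = 1
¬(¬α → α) = ¬1 = 0
(¬(α → α) → (α → α)) ↔ ¬(¬α → α) = 1 ↔ 0 = 0
No assignment yields a value below 0, so this is the minimum.

0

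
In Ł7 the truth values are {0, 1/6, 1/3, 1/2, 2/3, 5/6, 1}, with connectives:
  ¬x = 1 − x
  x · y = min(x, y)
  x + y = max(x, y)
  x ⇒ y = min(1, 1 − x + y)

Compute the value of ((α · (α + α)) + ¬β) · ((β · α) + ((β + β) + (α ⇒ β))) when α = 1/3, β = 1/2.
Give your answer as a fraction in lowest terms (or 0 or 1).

α + α = 1/3 + 1/3 = 1/3
α · (α + α) = 1/3 · 1/3 = 1/3
¬β = ¬1/2 = 1/2
(α · (α + α)) + ¬β = 1/3 + 1/2 = 1/2
β · α = 1/2 · 1/3 = 1/3
β + β = 1/2 + 1/2 = 1/2
α ⇒ β = 1/3 ⇒ 1/2 = 1
(β + β) + (α ⇒ β) = 1/2 + 1 = 1
(β · α) + ((β + β) + (α ⇒ β)) = 1/3 + 1 = 1
((α · (α + α)) + ¬β) · ((β · α) + ((β + β) + (α ⇒ β))) = 1/2 · 1 = 1/2

1/2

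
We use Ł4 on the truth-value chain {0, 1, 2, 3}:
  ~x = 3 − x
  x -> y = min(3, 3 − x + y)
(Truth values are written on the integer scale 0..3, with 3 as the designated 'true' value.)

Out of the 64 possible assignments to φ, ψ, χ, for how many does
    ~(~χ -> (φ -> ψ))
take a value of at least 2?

4

value 3: 1 assignment (counts)
value 2: 3 assignments (counts)
value 1: 6 assignments
value 0: 54 assignments
So 4 of the 64 assignments meet the threshold.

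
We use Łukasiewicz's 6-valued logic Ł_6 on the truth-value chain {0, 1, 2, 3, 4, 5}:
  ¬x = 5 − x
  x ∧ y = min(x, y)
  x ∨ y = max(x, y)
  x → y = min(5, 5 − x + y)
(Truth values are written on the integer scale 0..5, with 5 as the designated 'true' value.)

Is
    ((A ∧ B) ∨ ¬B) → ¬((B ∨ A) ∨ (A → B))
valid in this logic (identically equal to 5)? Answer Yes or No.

No

Counterexample: take A = 0, B = 0.
A ∧ B = 0 ∧ 0 = 0
¬B = ¬0 = 5
(A ∧ B) ∨ ¬B = 0 ∨ 5 = 5
B ∨ A = 0 ∨ 0 = 0
A → B = 0 → 0 = 5
(B ∨ A) ∨ (A → B) = 0 ∨ 5 = 5
¬((B ∨ A) ∨ (A → B)) = ¬5 = 0
((A ∧ B) ∨ ¬B) → ¬((B ∨ A) ∨ (A → B)) = 5 → 0 = 0
This gives 0 ≠ 5.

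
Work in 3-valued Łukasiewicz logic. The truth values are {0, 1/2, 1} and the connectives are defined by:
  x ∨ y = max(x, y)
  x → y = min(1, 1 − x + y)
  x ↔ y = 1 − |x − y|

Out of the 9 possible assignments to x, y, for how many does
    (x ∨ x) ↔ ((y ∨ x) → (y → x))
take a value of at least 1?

x = 0, y = 0 ↦ 0  <
x = 0, y = 1/2 ↦ 0  <
x = 0, y = 1 ↦ 1  ≥
x = 1/2, y = 0 ↦ 1/2  <
x = 1/2, y = 1/2 ↦ 1/2  <
x = 1/2, y = 1 ↦ 1  ≥
x = 1, y = 0 ↦ 1  ≥
x = 1, y = 1/2 ↦ 1  ≥
x = 1, y = 1 ↦ 1  ≥
So 5 of the 9 assignments meet the threshold.

5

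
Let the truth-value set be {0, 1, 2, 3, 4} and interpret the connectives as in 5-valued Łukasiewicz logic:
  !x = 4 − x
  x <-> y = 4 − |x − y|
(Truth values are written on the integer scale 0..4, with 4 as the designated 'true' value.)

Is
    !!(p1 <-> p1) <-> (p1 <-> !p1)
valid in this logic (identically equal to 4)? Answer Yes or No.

No

Counterexample: take p1 = 0.
p1 <-> p1 = 0 <-> 0 = 4
!(p1 <-> p1) = !4 = 0
!!(p1 <-> p1) = !0 = 4
!p1 = !0 = 4
p1 <-> !p1 = 0 <-> 4 = 0
!!(p1 <-> p1) <-> (p1 <-> !p1) = 4 <-> 0 = 0
This gives 0 ≠ 4.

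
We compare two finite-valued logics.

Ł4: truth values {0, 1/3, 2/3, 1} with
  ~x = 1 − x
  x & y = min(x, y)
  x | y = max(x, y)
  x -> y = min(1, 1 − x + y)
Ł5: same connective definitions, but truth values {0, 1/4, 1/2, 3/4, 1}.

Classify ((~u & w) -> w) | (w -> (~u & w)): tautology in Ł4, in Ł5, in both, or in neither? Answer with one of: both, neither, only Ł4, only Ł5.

In Ł4: every assignment gives 1 — tautology.
In Ł5: every assignment gives 1 — tautology.

both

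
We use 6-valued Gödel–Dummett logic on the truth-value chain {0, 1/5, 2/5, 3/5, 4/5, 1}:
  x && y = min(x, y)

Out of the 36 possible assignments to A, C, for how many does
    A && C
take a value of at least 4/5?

4

value 1: 1 assignment (counts)
value 4/5: 3 assignments (counts)
value 3/5: 5 assignments
value 2/5: 7 assignments
value 1/5: 9 assignments
value 0: 11 assignments
So 4 of the 36 assignments meet the threshold.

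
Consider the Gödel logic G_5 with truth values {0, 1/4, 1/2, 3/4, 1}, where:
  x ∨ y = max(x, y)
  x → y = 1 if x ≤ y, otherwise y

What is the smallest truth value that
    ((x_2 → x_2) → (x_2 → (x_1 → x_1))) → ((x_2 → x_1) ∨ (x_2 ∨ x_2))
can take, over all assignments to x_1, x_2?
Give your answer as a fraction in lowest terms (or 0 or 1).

1/4

Take x_1 = 0, x_2 = 1/4:
x_2 → x_2 = 1/4 → 1/4 = 1
x_1 → x_1 = 0 → 0 = 1
x_2 → (x_1 → x_1) = 1/4 → 1 = 1
(x_2 → x_2) → (x_2 → (x_1 → x_1)) = 1 → 1 = 1
x_2 → x_1 = 1/4 → 0 = 0
x_2 ∨ x_2 = 1/4 ∨ 1/4 = 1/4
(x_2 → x_1) ∨ (x_2 ∨ x_2) = 0 ∨ 1/4 = 1/4
((x_2 → x_2) → (x_2 → (x_1 → x_1))) → ((x_2 → x_1) ∨ (x_2 ∨ x_2)) = 1 → 1/4 = 1/4
No assignment yields a value below 1/4, so this is the minimum.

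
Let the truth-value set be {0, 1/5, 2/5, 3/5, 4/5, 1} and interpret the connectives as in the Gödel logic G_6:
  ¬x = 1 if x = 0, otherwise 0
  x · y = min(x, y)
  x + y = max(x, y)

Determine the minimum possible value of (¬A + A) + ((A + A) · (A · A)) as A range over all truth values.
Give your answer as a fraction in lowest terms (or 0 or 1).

1/5

Take A = 1/5:
¬A = ¬1/5 = 0
¬A + A = 0 + 1/5 = 1/5
A + A = 1/5 + 1/5 = 1/5
A · A = 1/5 · 1/5 = 1/5
(A + A) · (A · A) = 1/5 · 1/5 = 1/5
(¬A + A) + ((A + A) · (A · A)) = 1/5 + 1/5 = 1/5
No assignment yields a value below 1/5, so this is the minimum.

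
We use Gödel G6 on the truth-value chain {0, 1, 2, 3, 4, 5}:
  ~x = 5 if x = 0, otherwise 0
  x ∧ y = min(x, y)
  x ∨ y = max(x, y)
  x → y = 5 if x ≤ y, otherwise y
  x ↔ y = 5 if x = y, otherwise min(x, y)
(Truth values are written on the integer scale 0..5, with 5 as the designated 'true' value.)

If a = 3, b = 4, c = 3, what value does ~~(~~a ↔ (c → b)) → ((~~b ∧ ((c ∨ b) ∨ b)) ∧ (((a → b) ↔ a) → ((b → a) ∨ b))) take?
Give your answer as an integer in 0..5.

~a = ~3 = 0
~~a = ~0 = 5
c → b = 3 → 4 = 5
~~a ↔ (c → b) = 5 ↔ 5 = 5
~(~~a ↔ (c → b)) = ~5 = 0
~~(~~a ↔ (c → b)) = ~0 = 5
~b = ~4 = 0
~~b = ~0 = 5
c ∨ b = 3 ∨ 4 = 4
(c ∨ b) ∨ b = 4 ∨ 4 = 4
~~b ∧ ((c ∨ b) ∨ b) = 5 ∧ 4 = 4
a → b = 3 → 4 = 5
(a → b) ↔ a = 5 ↔ 3 = 3
b → a = 4 → 3 = 3
(b → a) ∨ b = 3 ∨ 4 = 4
((a → b) ↔ a) → ((b → a) ∨ b) = 3 → 4 = 5
(~~b ∧ ((c ∨ b) ∨ b)) ∧ (((a → b) ↔ a) → ((b → a) ∨ b)) = 4 ∧ 5 = 4
~~(~~a ↔ (c → b)) → ((~~b ∧ ((c ∨ b) ∨ b)) ∧ (((a → b) ↔ a) → ((b → a) ∨ b))) = 5 → 4 = 4

4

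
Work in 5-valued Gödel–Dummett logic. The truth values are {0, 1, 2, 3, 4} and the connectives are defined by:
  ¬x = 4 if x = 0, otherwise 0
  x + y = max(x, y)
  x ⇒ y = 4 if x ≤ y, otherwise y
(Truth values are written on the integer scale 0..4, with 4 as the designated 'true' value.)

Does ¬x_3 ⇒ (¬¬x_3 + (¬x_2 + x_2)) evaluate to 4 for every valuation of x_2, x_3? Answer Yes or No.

No

Counterexample: take x_2 = 1, x_3 = 0.
¬x_3 = ¬0 = 4
¬x_3 = ¬0 = 4
¬¬x_3 = ¬4 = 0
¬x_2 = ¬1 = 0
¬x_2 + x_2 = 0 + 1 = 1
¬¬x_3 + (¬x_2 + x_2) = 0 + 1 = 1
¬x_3 ⇒ (¬¬x_3 + (¬x_2 + x_2)) = 4 ⇒ 1 = 1
This gives 1 ≠ 4.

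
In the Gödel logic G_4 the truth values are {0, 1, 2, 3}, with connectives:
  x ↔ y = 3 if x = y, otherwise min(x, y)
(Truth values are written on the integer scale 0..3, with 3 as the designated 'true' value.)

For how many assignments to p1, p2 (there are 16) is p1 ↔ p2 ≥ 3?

p1 = 0, p2 = 0 ↦ 3  ≥
p1 = 0, p2 = 1 ↦ 0  <
p1 = 0, p2 = 2 ↦ 0  <
p1 = 0, p2 = 3 ↦ 0  <
p1 = 1, p2 = 0 ↦ 0  <
p1 = 1, p2 = 1 ↦ 3  ≥
p1 = 1, p2 = 2 ↦ 1  <
p1 = 1, p2 = 3 ↦ 1  <
p1 = 2, p2 = 0 ↦ 0  <
p1 = 2, p2 = 1 ↦ 1  <
p1 = 2, p2 = 2 ↦ 3  ≥
p1 = 2, p2 = 3 ↦ 2  <
p1 = 3, p2 = 0 ↦ 0  <
p1 = 3, p2 = 1 ↦ 1  <
p1 = 3, p2 = 2 ↦ 2  <
p1 = 3, p2 = 3 ↦ 3  ≥
So 4 of the 16 assignments meet the threshold.

4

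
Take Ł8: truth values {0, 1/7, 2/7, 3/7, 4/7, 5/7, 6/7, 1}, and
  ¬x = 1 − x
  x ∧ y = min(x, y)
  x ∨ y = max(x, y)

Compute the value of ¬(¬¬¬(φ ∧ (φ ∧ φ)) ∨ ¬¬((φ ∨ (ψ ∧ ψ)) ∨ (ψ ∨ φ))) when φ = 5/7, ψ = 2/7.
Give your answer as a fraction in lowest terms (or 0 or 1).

2/7

φ ∧ φ = 5/7 ∧ 5/7 = 5/7
φ ∧ (φ ∧ φ) = 5/7 ∧ 5/7 = 5/7
¬(φ ∧ (φ ∧ φ)) = ¬5/7 = 2/7
¬¬(φ ∧ (φ ∧ φ)) = ¬2/7 = 5/7
¬¬¬(φ ∧ (φ ∧ φ)) = ¬5/7 = 2/7
ψ ∧ ψ = 2/7 ∧ 2/7 = 2/7
φ ∨ (ψ ∧ ψ) = 5/7 ∨ 2/7 = 5/7
ψ ∨ φ = 2/7 ∨ 5/7 = 5/7
(φ ∨ (ψ ∧ ψ)) ∨ (ψ ∨ φ) = 5/7 ∨ 5/7 = 5/7
¬((φ ∨ (ψ ∧ ψ)) ∨ (ψ ∨ φ)) = ¬5/7 = 2/7
¬¬((φ ∨ (ψ ∧ ψ)) ∨ (ψ ∨ φ)) = ¬2/7 = 5/7
¬¬¬(φ ∧ (φ ∧ φ)) ∨ ¬¬((φ ∨ (ψ ∧ ψ)) ∨ (ψ ∨ φ)) = 2/7 ∨ 5/7 = 5/7
¬(¬¬¬(φ ∧ (φ ∧ φ)) ∨ ¬¬((φ ∨ (ψ ∧ ψ)) ∨ (ψ ∨ φ))) = ¬5/7 = 2/7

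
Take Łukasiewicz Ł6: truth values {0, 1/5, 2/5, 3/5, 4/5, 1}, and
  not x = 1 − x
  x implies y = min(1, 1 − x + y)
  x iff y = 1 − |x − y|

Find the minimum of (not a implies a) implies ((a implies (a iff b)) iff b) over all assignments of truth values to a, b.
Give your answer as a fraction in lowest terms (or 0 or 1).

Take a = 2/5, b = 0:
not a = not 2/5 = 3/5
not a implies a = 3/5 implies 2/5 = 4/5
a iff b = 2/5 iff 0 = 3/5
a implies (a iff b) = 2/5 implies 3/5 = 1
(a implies (a iff b)) iff b = 1 iff 0 = 0
(not a implies a) implies ((a implies (a iff b)) iff b) = 4/5 implies 0 = 1/5
No assignment yields a value below 1/5, so this is the minimum.

1/5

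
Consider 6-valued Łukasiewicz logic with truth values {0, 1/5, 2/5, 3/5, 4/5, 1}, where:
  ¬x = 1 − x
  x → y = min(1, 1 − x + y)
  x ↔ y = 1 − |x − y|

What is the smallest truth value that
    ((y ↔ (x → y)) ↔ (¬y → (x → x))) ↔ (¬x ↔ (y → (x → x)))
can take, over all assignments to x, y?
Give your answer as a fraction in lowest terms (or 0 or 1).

Take x = 0, y = 0:
x → y = 0 → 0 = 1
y ↔ (x → y) = 0 ↔ 1 = 0
¬y = ¬0 = 1
x → x = 0 → 0 = 1
¬y → (x → x) = 1 → 1 = 1
(y ↔ (x → y)) ↔ (¬y → (x → x)) = 0 ↔ 1 = 0
¬x = ¬0 = 1
x → x = 0 → 0 = 1
y → (x → x) = 0 → 1 = 1
¬x ↔ (y → (x → x)) = 1 ↔ 1 = 1
((y ↔ (x → y)) ↔ (¬y → (x → x))) ↔ (¬x ↔ (y → (x → x))) = 0 ↔ 1 = 0
No assignment yields a value below 0, so this is the minimum.

0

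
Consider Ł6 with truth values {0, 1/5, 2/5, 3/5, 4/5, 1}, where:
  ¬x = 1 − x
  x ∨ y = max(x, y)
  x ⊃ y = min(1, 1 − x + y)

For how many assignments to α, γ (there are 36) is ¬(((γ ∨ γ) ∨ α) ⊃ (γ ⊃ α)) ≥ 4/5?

2

value 1: 1 assignment (counts)
value 4/5: 1 assignment (counts)
value 3/5: 2 assignments
value 2/5: 2 assignments
value 1/5: 3 assignments
value 0: 27 assignments
So 2 of the 36 assignments meet the threshold.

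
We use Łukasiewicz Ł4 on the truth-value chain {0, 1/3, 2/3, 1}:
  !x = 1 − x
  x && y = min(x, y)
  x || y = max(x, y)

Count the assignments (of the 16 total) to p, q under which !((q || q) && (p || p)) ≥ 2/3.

12

p = 0, q = 0 ↦ 1  ≥
p = 0, q = 1/3 ↦ 1  ≥
p = 0, q = 2/3 ↦ 1  ≥
p = 0, q = 1 ↦ 1  ≥
p = 1/3, q = 0 ↦ 1  ≥
p = 1/3, q = 1/3 ↦ 2/3  ≥
p = 1/3, q = 2/3 ↦ 2/3  ≥
p = 1/3, q = 1 ↦ 2/3  ≥
p = 2/3, q = 0 ↦ 1  ≥
p = 2/3, q = 1/3 ↦ 2/3  ≥
p = 2/3, q = 2/3 ↦ 1/3  <
p = 2/3, q = 1 ↦ 1/3  <
p = 1, q = 0 ↦ 1  ≥
p = 1, q = 1/3 ↦ 2/3  ≥
p = 1, q = 2/3 ↦ 1/3  <
p = 1, q = 1 ↦ 0  <
So 12 of the 16 assignments meet the threshold.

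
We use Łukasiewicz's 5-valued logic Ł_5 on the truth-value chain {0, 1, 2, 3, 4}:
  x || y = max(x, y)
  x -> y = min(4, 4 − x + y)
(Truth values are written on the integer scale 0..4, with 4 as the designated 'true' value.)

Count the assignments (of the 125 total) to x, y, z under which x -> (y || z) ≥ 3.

111

value 4: 95 assignments (counts)
value 3: 16 assignments (counts)
value 2: 9 assignments
value 1: 4 assignments
value 0: 1 assignment
So 111 of the 125 assignments meet the threshold.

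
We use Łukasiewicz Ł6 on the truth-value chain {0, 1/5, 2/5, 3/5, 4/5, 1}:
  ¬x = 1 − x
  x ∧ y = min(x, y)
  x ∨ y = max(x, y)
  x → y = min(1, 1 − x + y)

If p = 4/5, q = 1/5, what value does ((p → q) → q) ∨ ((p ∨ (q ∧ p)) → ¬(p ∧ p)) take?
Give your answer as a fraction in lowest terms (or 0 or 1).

p → q = 4/5 → 1/5 = 2/5
(p → q) → q = 2/5 → 1/5 = 4/5
q ∧ p = 1/5 ∧ 4/5 = 1/5
p ∨ (q ∧ p) = 4/5 ∨ 1/5 = 4/5
p ∧ p = 4/5 ∧ 4/5 = 4/5
¬(p ∧ p) = ¬4/5 = 1/5
(p ∨ (q ∧ p)) → ¬(p ∧ p) = 4/5 → 1/5 = 2/5
((p → q) → q) ∨ ((p ∨ (q ∧ p)) → ¬(p ∧ p)) = 4/5 ∨ 2/5 = 4/5

4/5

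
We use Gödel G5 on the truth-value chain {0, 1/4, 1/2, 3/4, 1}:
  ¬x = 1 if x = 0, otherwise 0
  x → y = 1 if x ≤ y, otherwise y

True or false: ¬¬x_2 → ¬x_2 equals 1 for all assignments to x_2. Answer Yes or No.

No

Counterexample: take x_2 = 1/4.
¬x_2 = ¬1/4 = 0
¬¬x_2 = ¬0 = 1
¬x_2 = ¬1/4 = 0
¬¬x_2 → ¬x_2 = 1 → 0 = 0
This gives 0 ≠ 1.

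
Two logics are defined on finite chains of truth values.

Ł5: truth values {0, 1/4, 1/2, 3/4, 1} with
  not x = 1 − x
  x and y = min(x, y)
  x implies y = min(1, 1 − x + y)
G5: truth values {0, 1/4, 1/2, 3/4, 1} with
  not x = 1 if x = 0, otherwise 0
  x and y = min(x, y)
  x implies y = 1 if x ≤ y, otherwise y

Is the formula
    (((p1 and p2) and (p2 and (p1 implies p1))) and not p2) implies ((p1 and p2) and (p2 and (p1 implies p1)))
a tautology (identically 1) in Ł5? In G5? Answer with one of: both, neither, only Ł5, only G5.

In Ł5: every assignment gives 1 — tautology.
In G5: every assignment gives 1 — tautology.

both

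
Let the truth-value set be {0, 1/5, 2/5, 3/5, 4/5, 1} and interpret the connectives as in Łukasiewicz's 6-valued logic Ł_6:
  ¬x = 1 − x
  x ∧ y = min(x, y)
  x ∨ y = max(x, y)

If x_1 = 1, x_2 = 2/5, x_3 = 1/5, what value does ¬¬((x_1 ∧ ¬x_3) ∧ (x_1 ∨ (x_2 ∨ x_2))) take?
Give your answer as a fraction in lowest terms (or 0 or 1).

¬x_3 = ¬1/5 = 4/5
x_1 ∧ ¬x_3 = 1 ∧ 4/5 = 4/5
x_2 ∨ x_2 = 2/5 ∨ 2/5 = 2/5
x_1 ∨ (x_2 ∨ x_2) = 1 ∨ 2/5 = 1
(x_1 ∧ ¬x_3) ∧ (x_1 ∨ (x_2 ∨ x_2)) = 4/5 ∧ 1 = 4/5
¬((x_1 ∧ ¬x_3) ∧ (x_1 ∨ (x_2 ∨ x_2))) = ¬4/5 = 1/5
¬¬((x_1 ∧ ¬x_3) ∧ (x_1 ∨ (x_2 ∨ x_2))) = ¬1/5 = 4/5

4/5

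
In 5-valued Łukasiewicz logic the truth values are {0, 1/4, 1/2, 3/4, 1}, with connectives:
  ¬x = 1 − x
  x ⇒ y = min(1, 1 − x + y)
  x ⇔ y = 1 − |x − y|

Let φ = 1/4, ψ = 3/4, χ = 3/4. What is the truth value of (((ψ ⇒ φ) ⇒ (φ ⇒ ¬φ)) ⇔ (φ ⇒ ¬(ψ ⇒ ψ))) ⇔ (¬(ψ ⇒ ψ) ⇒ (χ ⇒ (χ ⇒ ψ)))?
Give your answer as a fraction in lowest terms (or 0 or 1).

ψ ⇒ φ = 3/4 ⇒ 1/4 = 1/2
¬φ = ¬1/4 = 3/4
φ ⇒ ¬φ = 1/4 ⇒ 3/4 = 1
(ψ ⇒ φ) ⇒ (φ ⇒ ¬φ) = 1/2 ⇒ 1 = 1
ψ ⇒ ψ = 3/4 ⇒ 3/4 = 1
¬(ψ ⇒ ψ) = ¬1 = 0
φ ⇒ ¬(ψ ⇒ ψ) = 1/4 ⇒ 0 = 3/4
((ψ ⇒ φ) ⇒ (φ ⇒ ¬φ)) ⇔ (φ ⇒ ¬(ψ ⇒ ψ)) = 1 ⇔ 3/4 = 3/4
ψ ⇒ ψ = 3/4 ⇒ 3/4 = 1
¬(ψ ⇒ ψ) = ¬1 = 0
χ ⇒ ψ = 3/4 ⇒ 3/4 = 1
χ ⇒ (χ ⇒ ψ) = 3/4 ⇒ 1 = 1
¬(ψ ⇒ ψ) ⇒ (χ ⇒ (χ ⇒ ψ)) = 0 ⇒ 1 = 1
(((ψ ⇒ φ) ⇒ (φ ⇒ ¬φ)) ⇔ (φ ⇒ ¬(ψ ⇒ ψ))) ⇔ (¬(ψ ⇒ ψ) ⇒ (χ ⇒ (χ ⇒ ψ))) = 3/4 ⇔ 1 = 3/4

3/4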